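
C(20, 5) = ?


C(20,5) = 20!/(5! × 15!)
= 2432902008176640000/(120 × 1307674368000)
= 15504

C(20,5) = 15504


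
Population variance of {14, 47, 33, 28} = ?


Mean = 30.5000
Squared deviations: 272.2500, 272.2500, 6.2500, 6.2500
Sum = 557.0000
Variance = 557.0000/4 = 139.2500

Variance = 139.2500


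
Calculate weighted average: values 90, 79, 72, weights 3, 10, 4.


Numerator = 90*3 + 79*10 + 72*4 = 1348
Denominator = 3 + 10 + 4 = 17
WM = 1348/17 = 79.2941

WM = 79.2941


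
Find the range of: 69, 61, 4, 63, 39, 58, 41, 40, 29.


Max = 69, Min = 4
Range = 69 - 4 = 65

Range = 65


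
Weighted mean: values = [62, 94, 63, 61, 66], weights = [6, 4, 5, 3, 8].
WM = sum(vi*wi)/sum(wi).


Numerator = 62*6 + 94*4 + 63*5 + 61*3 + 66*8 = 1774
Denominator = 6 + 4 + 5 + 3 + 8 = 26
WM = 1774/26 = 68.2308

WM = 68.2308


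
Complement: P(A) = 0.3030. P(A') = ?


P(not A) = 1 - 0.3030 = 0.6970

P(not A) = 0.6970


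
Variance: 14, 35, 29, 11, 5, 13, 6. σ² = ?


Mean = 16.1429
Squared deviations: 4.5918, 355.5918, 165.3061, 26.4490, 124.1633, 9.8776, 102.8776
Sum = 788.8571
Variance = 788.8571/7 = 112.6939

Variance = 112.6939


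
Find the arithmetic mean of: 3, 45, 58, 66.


Sum = 3 + 45 + 58 + 66 = 172
n = 4
Mean = 172/4 = 43.0000

Mean = 43.0000


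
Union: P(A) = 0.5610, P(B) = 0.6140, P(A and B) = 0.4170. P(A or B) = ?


P(A∪B) = 0.5610 + 0.6140 - 0.4170
= 1.1750 - 0.4170
= 0.7580

P(A∪B) = 0.7580


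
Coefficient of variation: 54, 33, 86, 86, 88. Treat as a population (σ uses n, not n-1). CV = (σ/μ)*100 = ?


Mean = 69.4000
SD = 22.1775
CV = (22.1775/69.4000)*100 = 31.9560%

CV = 31.9560%


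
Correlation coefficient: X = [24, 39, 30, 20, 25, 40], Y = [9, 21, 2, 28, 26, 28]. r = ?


Mean X = 29.6667, Mean Y = 19.0000
SD X = 7.542472, SD Y = 10.033278
Cov = 7.166667
r = 7.166667/(7.542472*10.033278) = 0.0947

r = 0.0947


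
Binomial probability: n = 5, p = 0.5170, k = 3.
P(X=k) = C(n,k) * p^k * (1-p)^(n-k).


C(5,3) = 10
p^3 = 0.138188
(1-p)^2 = 0.233289
P = 10 * 0.138188 * 0.233289 = 0.3224

P(X=3) = 0.3224


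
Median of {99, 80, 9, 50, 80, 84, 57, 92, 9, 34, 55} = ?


Sorted: 9, 9, 34, 50, 55, 57, 80, 80, 84, 92, 99
n = 11 (odd)
Middle value = 57

Median = 57


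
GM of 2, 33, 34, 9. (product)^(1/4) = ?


Product = 2 × 33 × 34 × 9 = 20196
GM = 20196^(1/4) = 11.9211

GM = 11.9211


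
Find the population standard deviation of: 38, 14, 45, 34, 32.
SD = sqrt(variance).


Mean = 32.6000
Variance = 106.2400
SD = sqrt(106.2400) = 10.3073

SD = 10.3073


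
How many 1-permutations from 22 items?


P(22,1) = 22!/21!
= 1124000727777607680000/51090942171709440000
= 22

P(22,1) = 22


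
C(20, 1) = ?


C(20,1) = 20!/(1! × 19!)
= 2432902008176640000/(1 × 121645100408832000)
= 20

C(20,1) = 20


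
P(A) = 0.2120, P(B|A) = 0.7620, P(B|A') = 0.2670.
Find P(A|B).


P(B) = P(B|A)*P(A) + P(B|A')*P(A')
= 0.7620*0.2120 + 0.2670*0.7880
= 0.161544 + 0.210396 = 0.371940
P(A|B) = 0.161544/0.371940 = 0.4343

P(A|B) = 0.4343


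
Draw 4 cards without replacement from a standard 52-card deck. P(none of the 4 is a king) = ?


P(no kings) = (48/52) × (47/51) × (46/50) × (45/49)
= 0.7187

P = 0.7187


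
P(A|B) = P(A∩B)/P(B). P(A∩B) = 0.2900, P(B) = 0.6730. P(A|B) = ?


P(A|B) = 0.2900/0.6730 = 0.4309

P(A|B) = 0.4309


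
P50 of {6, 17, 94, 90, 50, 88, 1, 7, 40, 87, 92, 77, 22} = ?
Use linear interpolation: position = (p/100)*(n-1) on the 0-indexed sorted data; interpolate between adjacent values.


Sorted: 1, 6, 7, 17, 22, 40, 50, 77, 87, 88, 90, 92, 94
n = 13
Index = 50/100 * 12 = 6.0000
Lower = data[6] = 50, Upper = data[7] = 77
P50 = 50 + 0*(27) = 50.0000

P50 = 50.0000


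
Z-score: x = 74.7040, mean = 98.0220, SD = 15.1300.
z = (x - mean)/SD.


z = (74.7040 - 98.0220)/15.1300
= -23.3180/15.1300
= -1.5412

z = -1.5412


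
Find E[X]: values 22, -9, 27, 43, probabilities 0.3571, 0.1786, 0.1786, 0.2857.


E[X] = 22*0.3571 - 9*0.1786 + 27*0.1786 + 43*0.2857
= 7.8562 - 1.6074 + 4.8222 + 12.2851
= 23.3561

E[X] = 23.3561


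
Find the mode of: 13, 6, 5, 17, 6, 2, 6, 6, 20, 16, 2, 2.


Frequencies: 2:3, 5:1, 6:4, 13:1, 16:1, 17:1, 20:1
Max frequency = 4
Mode = 6

Mode = 6


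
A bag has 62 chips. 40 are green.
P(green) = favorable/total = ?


P = 40/62 = 0.6452

P = 0.6452


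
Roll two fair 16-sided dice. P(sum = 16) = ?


Total outcomes = 16×16 = 256
Favorable (sum = 16): 15
P = 15/256 = 0.0586

P = 0.0586


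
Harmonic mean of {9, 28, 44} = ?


Sum of reciprocals = 1/9 + 1/28 + 1/44 = 0.169553
HM = 3/0.169553 = 17.6936

HM = 17.6936


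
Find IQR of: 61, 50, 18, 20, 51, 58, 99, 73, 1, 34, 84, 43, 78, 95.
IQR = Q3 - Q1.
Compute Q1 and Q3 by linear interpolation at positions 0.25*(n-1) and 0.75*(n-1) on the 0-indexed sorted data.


Sorted: 1, 18, 20, 34, 43, 50, 51, 58, 61, 73, 78, 84, 95, 99
Q1 (25th %ile) = 36.2500
Q3 (75th %ile) = 76.7500
IQR = 76.7500 - 36.2500 = 40.5000

IQR = 40.5000


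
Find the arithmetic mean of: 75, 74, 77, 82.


Sum = 75 + 74 + 77 + 82 = 308
n = 4
Mean = 308/4 = 77.0000

Mean = 77.0000


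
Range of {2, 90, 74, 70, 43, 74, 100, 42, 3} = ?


Max = 100, Min = 2
Range = 100 - 2 = 98

Range = 98


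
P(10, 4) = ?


P(10,4) = 10!/6!
= 3628800/720
= 5040

P(10,4) = 5040


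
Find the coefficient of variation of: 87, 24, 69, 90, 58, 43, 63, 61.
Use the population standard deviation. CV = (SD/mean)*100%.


Mean = 61.8750
SD = 20.2512
CV = (20.2512/61.8750)*100 = 32.7291%

CV = 32.7291%


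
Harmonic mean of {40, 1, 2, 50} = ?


Sum of reciprocals = 1/40 + 1/1 + 1/2 + 1/50 = 1.545000
HM = 4/1.545000 = 2.5890

HM = 2.5890


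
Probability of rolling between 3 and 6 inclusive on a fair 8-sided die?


Favorable outcomes (3 ≤ roll ≤ 6): 4
Total outcomes = 8
P = 4/8 = 0.5000

P = 0.5000


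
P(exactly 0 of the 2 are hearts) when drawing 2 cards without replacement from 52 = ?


Hypergeometric: P(X=0) = C(13,0)·C(39,2) / C(52,2)
= 1 × 741 / 1326
= 741/1326 = 0.5588

P = 0.5588


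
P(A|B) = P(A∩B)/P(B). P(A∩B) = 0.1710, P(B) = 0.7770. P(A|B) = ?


P(A|B) = 0.1710/0.7770 = 0.2201

P(A|B) = 0.2201


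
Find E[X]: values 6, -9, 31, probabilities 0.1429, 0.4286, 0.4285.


E[X] = 6*0.1429 - 9*0.4286 + 31*0.4285
= 0.8574 - 3.8574 + 13.2835
= 10.2835

E[X] = 10.2835


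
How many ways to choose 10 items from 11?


C(11,10) = 11!/(10! × 1!)
= 39916800/(3628800 × 1)
= 11

C(11,10) = 11


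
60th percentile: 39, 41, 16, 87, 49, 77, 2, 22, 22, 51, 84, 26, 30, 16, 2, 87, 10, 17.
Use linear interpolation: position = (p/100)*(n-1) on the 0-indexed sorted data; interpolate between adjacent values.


Sorted: 2, 2, 10, 16, 16, 17, 22, 22, 26, 30, 39, 41, 49, 51, 77, 84, 87, 87
n = 18
Index = 60/100 * 17 = 10.2000
Lower = data[10] = 39, Upper = data[11] = 41
P60 = 39 + 0.2000*(2) = 39.4000

P60 = 39.4000


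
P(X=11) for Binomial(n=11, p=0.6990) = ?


C(11,11) = 1
p^11 = 0.019465
(1-p)^0 = 1.000000
P = 1 * 0.019465 * 1.000000 = 0.0195

P(X=11) = 0.0195


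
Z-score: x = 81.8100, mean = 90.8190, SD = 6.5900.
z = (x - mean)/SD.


z = (81.8100 - 90.8190)/6.5900
= -9.0090/6.5900
= -1.3671

z = -1.3671


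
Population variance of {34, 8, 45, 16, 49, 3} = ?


Mean = 25.8333
Squared deviations: 66.6944, 318.0278, 367.3611, 96.6944, 536.6944, 521.3611
Sum = 1906.8333
Variance = 1906.8333/6 = 317.8056

Variance = 317.8056


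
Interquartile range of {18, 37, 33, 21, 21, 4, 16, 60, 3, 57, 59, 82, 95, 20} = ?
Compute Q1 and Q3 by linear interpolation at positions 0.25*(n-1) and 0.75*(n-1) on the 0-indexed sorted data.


Sorted: 3, 4, 16, 18, 20, 21, 21, 33, 37, 57, 59, 60, 82, 95
Q1 (25th %ile) = 18.5000
Q3 (75th %ile) = 58.5000
IQR = 58.5000 - 18.5000 = 40.0000

IQR = 40.0000


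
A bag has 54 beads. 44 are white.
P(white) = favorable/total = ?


P = 44/54 = 0.8148

P = 0.8148


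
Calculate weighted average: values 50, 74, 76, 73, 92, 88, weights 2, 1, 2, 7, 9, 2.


Numerator = 50*2 + 74*1 + 76*2 + 73*7 + 92*9 + 88*2 = 1841
Denominator = 2 + 1 + 2 + 7 + 9 + 2 = 23
WM = 1841/23 = 80.0435

WM = 80.0435


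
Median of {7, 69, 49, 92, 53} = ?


Sorted: 7, 49, 53, 69, 92
n = 5 (odd)
Middle value = 53

Median = 53


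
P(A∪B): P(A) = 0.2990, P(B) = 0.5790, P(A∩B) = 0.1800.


P(A∪B) = 0.2990 + 0.5790 - 0.1800
= 0.8780 - 0.1800
= 0.6980

P(A∪B) = 0.6980


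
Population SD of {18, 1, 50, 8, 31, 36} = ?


Mean = 24.0000
Variance = 281.6667
SD = sqrt(281.6667) = 16.7829

SD = 16.7829


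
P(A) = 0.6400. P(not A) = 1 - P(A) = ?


P(not A) = 1 - 0.6400 = 0.3600

P(not A) = 0.3600


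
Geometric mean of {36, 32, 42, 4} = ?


Product = 36 × 32 × 42 × 4 = 193536
GM = 193536^(1/4) = 20.9744

GM = 20.9744


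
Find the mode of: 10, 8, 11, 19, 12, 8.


Frequencies: 8:2, 10:1, 11:1, 12:1, 19:1
Max frequency = 2
Mode = 8

Mode = 8


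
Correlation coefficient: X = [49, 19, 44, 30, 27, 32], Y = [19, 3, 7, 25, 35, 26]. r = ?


Mean X = 33.5000, Mean Y = 19.1667
SD X = 10.144785, SD Y = 11.111806
Cov = -4.916667
r = -4.916667/(10.144785*11.111806) = -0.0436

r = -0.0436


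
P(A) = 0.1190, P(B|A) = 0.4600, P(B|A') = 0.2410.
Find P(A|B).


P(B) = P(B|A)*P(A) + P(B|A')*P(A')
= 0.4600*0.1190 + 0.2410*0.8810
= 0.054740 + 0.212321 = 0.267061
P(A|B) = 0.054740/0.267061 = 0.2050

P(A|B) = 0.2050


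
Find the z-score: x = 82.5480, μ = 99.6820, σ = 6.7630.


z = (82.5480 - 99.6820)/6.7630
= -17.1340/6.7630
= -2.5335

z = -2.5335


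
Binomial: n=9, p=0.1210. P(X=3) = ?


C(9,3) = 84
p^3 = 0.001772
(1-p)^6 = 0.461247
P = 84 * 0.001772 * 0.461247 = 0.0686

P(X=3) = 0.0686


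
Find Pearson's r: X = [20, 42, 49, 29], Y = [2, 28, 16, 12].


Mean X = 35.0000, Mean Y = 14.5000
SD X = 11.247222, SD Y = 9.313968
Cov = 79.500000
r = 79.500000/(11.247222*9.313968) = 0.7589

r = 0.7589


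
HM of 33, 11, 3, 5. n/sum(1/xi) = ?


Sum of reciprocals = 1/33 + 1/11 + 1/3 + 1/5 = 0.654545
HM = 4/0.654545 = 6.1111

HM = 6.1111


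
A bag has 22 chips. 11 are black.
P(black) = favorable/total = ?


P = 11/22 = 0.5000

P = 0.5000


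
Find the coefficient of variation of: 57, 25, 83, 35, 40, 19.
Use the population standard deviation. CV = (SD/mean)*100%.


Mean = 43.1667
SD = 21.4819
CV = (21.4819/43.1667)*100 = 49.7650%

CV = 49.7650%


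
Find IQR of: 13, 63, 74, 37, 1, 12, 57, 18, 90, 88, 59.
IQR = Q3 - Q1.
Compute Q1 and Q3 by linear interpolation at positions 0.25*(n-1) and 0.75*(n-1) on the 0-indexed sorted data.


Sorted: 1, 12, 13, 18, 37, 57, 59, 63, 74, 88, 90
Q1 (25th %ile) = 15.5000
Q3 (75th %ile) = 68.5000
IQR = 68.5000 - 15.5000 = 53.0000

IQR = 53.0000


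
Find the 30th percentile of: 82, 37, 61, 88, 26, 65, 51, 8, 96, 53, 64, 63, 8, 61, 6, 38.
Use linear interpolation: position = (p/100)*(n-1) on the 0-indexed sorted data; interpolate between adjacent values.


Sorted: 6, 8, 8, 26, 37, 38, 51, 53, 61, 61, 63, 64, 65, 82, 88, 96
n = 16
Index = 30/100 * 15 = 4.5000
Lower = data[4] = 37, Upper = data[5] = 38
P30 = 37 + 0.5000*(1) = 37.5000

P30 = 37.5000


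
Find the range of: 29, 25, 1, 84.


Max = 84, Min = 1
Range = 84 - 1 = 83

Range = 83


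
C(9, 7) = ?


C(9,7) = 9!/(7! × 2!)
= 362880/(5040 × 2)
= 36

C(9,7) = 36


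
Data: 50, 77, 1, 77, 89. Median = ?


Sorted: 1, 50, 77, 77, 89
n = 5 (odd)
Middle value = 77

Median = 77


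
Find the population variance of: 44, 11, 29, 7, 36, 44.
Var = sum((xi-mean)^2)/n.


Mean = 28.5000
Squared deviations: 240.2500, 306.2500, 0.2500, 462.2500, 56.2500, 240.2500
Sum = 1305.5000
Variance = 1305.5000/6 = 217.5833

Variance = 217.5833


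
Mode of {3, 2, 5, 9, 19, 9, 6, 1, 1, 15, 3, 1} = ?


Frequencies: 1:3, 2:1, 3:2, 5:1, 6:1, 9:2, 15:1, 19:1
Max frequency = 3
Mode = 1

Mode = 1


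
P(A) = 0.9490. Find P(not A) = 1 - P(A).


P(not A) = 1 - 0.9490 = 0.0510

P(not A) = 0.0510


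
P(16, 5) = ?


P(16,5) = 16!/11!
= 20922789888000/39916800
= 524160

P(16,5) = 524160


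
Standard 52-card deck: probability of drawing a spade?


13 spades in 52 cards
P = 13/52 = 0.2500

P = 0.2500


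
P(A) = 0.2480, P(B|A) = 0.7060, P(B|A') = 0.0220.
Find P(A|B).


P(B) = P(B|A)*P(A) + P(B|A')*P(A')
= 0.7060*0.2480 + 0.0220*0.7520
= 0.175088 + 0.016544 = 0.191632
P(A|B) = 0.175088/0.191632 = 0.9137

P(A|B) = 0.9137


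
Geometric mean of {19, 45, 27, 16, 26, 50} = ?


Product = 19 × 45 × 27 × 16 × 26 × 50 = 480168000
GM = 480168000^(1/6) = 27.9833

GM = 27.9833


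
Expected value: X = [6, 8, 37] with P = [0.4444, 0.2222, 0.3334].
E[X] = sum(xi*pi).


E[X] = 6*0.4444 + 8*0.2222 + 37*0.3334
= 2.6664 + 1.7776 + 12.3358
= 16.7798

E[X] = 16.7798


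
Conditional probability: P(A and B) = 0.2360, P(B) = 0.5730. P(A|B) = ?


P(A|B) = 0.2360/0.5730 = 0.4119

P(A|B) = 0.4119


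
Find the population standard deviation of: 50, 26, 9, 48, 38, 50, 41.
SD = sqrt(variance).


Mean = 37.4286
Variance = 197.1020
SD = sqrt(197.1020) = 14.0393

SD = 14.0393


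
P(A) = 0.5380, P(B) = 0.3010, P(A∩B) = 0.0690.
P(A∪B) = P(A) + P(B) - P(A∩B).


P(A∪B) = 0.5380 + 0.3010 - 0.0690
= 0.8390 - 0.0690
= 0.7700

P(A∪B) = 0.7700


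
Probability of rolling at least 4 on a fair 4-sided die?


Favorable outcomes (roll ≥ 4): 1
Total outcomes = 4
P = 1/4 = 0.2500

P = 0.2500


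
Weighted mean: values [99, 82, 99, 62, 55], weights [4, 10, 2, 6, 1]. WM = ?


Numerator = 99*4 + 82*10 + 99*2 + 62*6 + 55*1 = 1841
Denominator = 4 + 10 + 2 + 6 + 1 = 23
WM = 1841/23 = 80.0435

WM = 80.0435


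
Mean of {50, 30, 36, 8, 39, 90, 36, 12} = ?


Sum = 50 + 30 + 36 + 8 + 39 + 90 + 36 + 12 = 301
n = 8
Mean = 301/8 = 37.6250

Mean = 37.6250


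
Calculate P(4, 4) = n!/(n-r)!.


P(4,4) = 4!/0!
= 24/1
= 24

P(4,4) = 24


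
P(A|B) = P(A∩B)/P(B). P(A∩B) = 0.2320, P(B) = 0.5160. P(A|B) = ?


P(A|B) = 0.2320/0.5160 = 0.4496

P(A|B) = 0.4496


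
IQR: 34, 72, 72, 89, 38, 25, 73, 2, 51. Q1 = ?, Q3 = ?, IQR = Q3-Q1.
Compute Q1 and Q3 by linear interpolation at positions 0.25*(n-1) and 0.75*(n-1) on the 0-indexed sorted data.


Sorted: 2, 25, 34, 38, 51, 72, 72, 73, 89
Q1 (25th %ile) = 34.0000
Q3 (75th %ile) = 72.0000
IQR = 72.0000 - 34.0000 = 38.0000

IQR = 38.0000


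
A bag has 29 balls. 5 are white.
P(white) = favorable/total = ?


P = 5/29 = 0.1724

P = 0.1724


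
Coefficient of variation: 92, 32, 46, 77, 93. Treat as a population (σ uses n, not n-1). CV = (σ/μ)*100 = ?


Mean = 68.0000
SD = 24.7467
CV = (24.7467/68.0000)*100 = 36.3922%

CV = 36.3922%


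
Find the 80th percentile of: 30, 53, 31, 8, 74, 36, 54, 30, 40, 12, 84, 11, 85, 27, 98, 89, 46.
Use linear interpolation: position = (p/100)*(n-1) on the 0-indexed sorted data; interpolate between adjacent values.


Sorted: 8, 11, 12, 27, 30, 30, 31, 36, 40, 46, 53, 54, 74, 84, 85, 89, 98
n = 17
Index = 80/100 * 16 = 12.8000
Lower = data[12] = 74, Upper = data[13] = 84
P80 = 74 + 0.8000*(10) = 82.0000

P80 = 82.0000


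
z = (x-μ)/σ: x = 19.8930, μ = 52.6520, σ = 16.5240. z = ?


z = (19.8930 - 52.6520)/16.5240
= -32.7590/16.5240
= -1.9825

z = -1.9825


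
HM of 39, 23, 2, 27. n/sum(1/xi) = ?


Sum of reciprocals = 1/39 + 1/23 + 1/2 + 1/27 = 0.606156
HM = 4/0.606156 = 6.5990

HM = 6.5990


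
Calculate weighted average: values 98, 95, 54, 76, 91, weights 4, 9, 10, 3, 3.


Numerator = 98*4 + 95*9 + 54*10 + 76*3 + 91*3 = 2288
Denominator = 4 + 9 + 10 + 3 + 3 = 29
WM = 2288/29 = 78.8966

WM = 78.8966


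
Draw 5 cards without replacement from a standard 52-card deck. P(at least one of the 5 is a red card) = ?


P(at least one) = 1 - P(none)
P(none) = (26/52) × (25/51) × (24/50) × (23/49) × (22/48) = 0.025310
P(at least one) = 1 - 0.025310 = 0.9747

P = 0.9747


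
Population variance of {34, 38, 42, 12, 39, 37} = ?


Mean = 33.6667
Squared deviations: 0.1111, 18.7778, 69.4444, 469.4444, 28.4444, 11.1111
Sum = 597.3333
Variance = 597.3333/6 = 99.5556

Variance = 99.5556


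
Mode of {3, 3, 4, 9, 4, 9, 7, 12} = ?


Frequencies: 3:2, 4:2, 7:1, 9:2, 12:1
Max frequency = 2
Mode = 3, 4, 9

Mode = 3, 4, 9


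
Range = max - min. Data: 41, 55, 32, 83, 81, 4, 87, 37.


Max = 87, Min = 4
Range = 87 - 4 = 83

Range = 83


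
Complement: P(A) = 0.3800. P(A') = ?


P(not A) = 1 - 0.3800 = 0.6200

P(not A) = 0.6200


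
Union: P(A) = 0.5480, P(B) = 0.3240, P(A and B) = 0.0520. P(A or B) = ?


P(A∪B) = 0.5480 + 0.3240 - 0.0520
= 0.8720 - 0.0520
= 0.8200

P(A∪B) = 0.8200


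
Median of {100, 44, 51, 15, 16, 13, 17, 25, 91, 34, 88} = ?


Sorted: 13, 15, 16, 17, 25, 34, 44, 51, 88, 91, 100
n = 11 (odd)
Middle value = 34

Median = 34


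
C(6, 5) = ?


C(6,5) = 6!/(5! × 1!)
= 720/(120 × 1)
= 6

C(6,5) = 6


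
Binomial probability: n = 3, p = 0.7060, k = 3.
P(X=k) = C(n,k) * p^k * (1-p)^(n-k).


C(3,3) = 1
p^3 = 0.351896
(1-p)^0 = 1.000000
P = 1 * 0.351896 * 1.000000 = 0.3519

P(X=3) = 0.3519


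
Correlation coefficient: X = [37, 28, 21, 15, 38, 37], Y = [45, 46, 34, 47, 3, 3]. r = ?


Mean X = 29.3333, Mean Y = 29.6667
SD X = 8.844333, SD Y = 19.336207
Cov = -104.055556
r = -104.055556/(8.844333*19.336207) = -0.6085

r = -0.6085


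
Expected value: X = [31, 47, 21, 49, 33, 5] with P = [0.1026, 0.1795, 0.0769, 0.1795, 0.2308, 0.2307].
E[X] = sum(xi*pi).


E[X] = 31*0.1026 + 47*0.1795 + 21*0.0769 + 49*0.1795 + 33*0.2308 + 5*0.2307
= 3.1806 + 8.4365 + 1.6149 + 8.7955 + 7.6164 + 1.1535
= 30.7974

E[X] = 30.7974


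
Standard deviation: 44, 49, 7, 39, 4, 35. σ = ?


Mean = 29.6667
Variance = 311.2222
SD = sqrt(311.2222) = 17.6415

SD = 17.6415


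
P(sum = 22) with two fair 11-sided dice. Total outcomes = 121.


Total outcomes = 11×11 = 121
Favorable (sum = 22): 1
P = 1/121 = 0.0083

P = 0.0083


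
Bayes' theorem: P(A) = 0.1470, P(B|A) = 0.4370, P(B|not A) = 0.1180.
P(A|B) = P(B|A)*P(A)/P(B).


P(B) = P(B|A)*P(A) + P(B|A')*P(A')
= 0.4370*0.1470 + 0.1180*0.8530
= 0.064239 + 0.100654 = 0.164893
P(A|B) = 0.064239/0.164893 = 0.3896

P(A|B) = 0.3896


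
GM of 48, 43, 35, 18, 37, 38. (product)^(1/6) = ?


Product = 48 × 43 × 35 × 18 × 37 × 38 = 1828249920
GM = 1828249920^(1/6) = 34.9681

GM = 34.9681


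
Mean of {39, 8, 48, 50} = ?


Sum = 39 + 8 + 48 + 50 = 145
n = 4
Mean = 145/4 = 36.2500

Mean = 36.2500


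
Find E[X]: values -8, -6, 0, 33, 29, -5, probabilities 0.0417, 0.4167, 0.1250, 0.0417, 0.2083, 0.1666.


E[X] = -8*0.0417 - 6*0.4167 + 0*0.1250 + 33*0.0417 + 29*0.2083 - 5*0.1666
= -0.3336 - 2.5002 + 0 + 1.3761 + 6.0407 - 0.8330
= 3.7500

E[X] = 3.7500


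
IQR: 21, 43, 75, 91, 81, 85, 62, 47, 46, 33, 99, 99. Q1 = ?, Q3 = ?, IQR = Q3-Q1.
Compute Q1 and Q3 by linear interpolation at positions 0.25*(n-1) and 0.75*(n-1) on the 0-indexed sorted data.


Sorted: 21, 33, 43, 46, 47, 62, 75, 81, 85, 91, 99, 99
Q1 (25th %ile) = 45.2500
Q3 (75th %ile) = 86.5000
IQR = 86.5000 - 45.2500 = 41.2500

IQR = 41.2500


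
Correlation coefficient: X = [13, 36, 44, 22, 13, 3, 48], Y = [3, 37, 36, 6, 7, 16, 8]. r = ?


Mean X = 25.5714, Mean Y = 16.1429
SD X = 15.989793, SD Y = 13.388999
Cov = 102.918367
r = 102.918367/(15.989793*13.388999) = 0.4807

r = 0.4807


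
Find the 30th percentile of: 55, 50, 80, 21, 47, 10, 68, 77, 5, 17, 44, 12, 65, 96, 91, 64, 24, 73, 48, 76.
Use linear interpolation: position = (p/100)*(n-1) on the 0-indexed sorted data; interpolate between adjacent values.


Sorted: 5, 10, 12, 17, 21, 24, 44, 47, 48, 50, 55, 64, 65, 68, 73, 76, 77, 80, 91, 96
n = 20
Index = 30/100 * 19 = 5.7000
Lower = data[5] = 24, Upper = data[6] = 44
P30 = 24 + 0.7000*(20) = 38.0000

P30 = 38.0000


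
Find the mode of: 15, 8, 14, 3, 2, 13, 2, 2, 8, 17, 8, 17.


Frequencies: 2:3, 3:1, 8:3, 13:1, 14:1, 15:1, 17:2
Max frequency = 3
Mode = 2, 8

Mode = 2, 8


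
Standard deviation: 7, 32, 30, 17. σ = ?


Mean = 21.5000
Variance = 103.2500
SD = sqrt(103.2500) = 10.1612

SD = 10.1612


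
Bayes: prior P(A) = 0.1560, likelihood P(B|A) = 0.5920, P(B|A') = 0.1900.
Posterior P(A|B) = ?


P(B) = P(B|A)*P(A) + P(B|A')*P(A')
= 0.5920*0.1560 + 0.1900*0.8440
= 0.092352 + 0.160360 = 0.252712
P(A|B) = 0.092352/0.252712 = 0.3654

P(A|B) = 0.3654


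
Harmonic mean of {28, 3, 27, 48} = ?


Sum of reciprocals = 1/28 + 1/3 + 1/27 + 1/48 = 0.426918
HM = 4/0.426918 = 9.3695

HM = 9.3695


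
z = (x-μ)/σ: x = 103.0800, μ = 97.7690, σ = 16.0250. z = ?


z = (103.0800 - 97.7690)/16.0250
= 5.3110/16.0250
= 0.3314

z = 0.3314


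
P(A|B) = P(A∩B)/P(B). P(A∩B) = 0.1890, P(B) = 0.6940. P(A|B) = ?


P(A|B) = 0.1890/0.6940 = 0.2723

P(A|B) = 0.2723


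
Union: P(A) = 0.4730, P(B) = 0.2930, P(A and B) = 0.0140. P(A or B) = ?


P(A∪B) = 0.4730 + 0.2930 - 0.0140
= 0.7660 - 0.0140
= 0.7520

P(A∪B) = 0.7520


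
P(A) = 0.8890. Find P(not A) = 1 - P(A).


P(not A) = 1 - 0.8890 = 0.1110

P(not A) = 0.1110


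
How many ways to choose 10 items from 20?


C(20,10) = 20!/(10! × 10!)
= 2432902008176640000/(3628800 × 3628800)
= 184756

C(20,10) = 184756


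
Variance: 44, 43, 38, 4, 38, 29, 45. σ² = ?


Mean = 34.4286
Squared deviations: 91.6122, 73.4694, 12.7551, 925.8980, 12.7551, 29.4694, 111.7551
Sum = 1257.7143
Variance = 1257.7143/7 = 179.6735

Variance = 179.6735


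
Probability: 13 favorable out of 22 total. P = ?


P = 13/22 = 0.5909

P = 0.5909


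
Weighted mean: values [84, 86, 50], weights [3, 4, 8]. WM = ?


Numerator = 84*3 + 86*4 + 50*8 = 996
Denominator = 3 + 4 + 8 = 15
WM = 996/15 = 66.4000

WM = 66.4000


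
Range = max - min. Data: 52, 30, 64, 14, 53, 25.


Max = 64, Min = 14
Range = 64 - 14 = 50

Range = 50


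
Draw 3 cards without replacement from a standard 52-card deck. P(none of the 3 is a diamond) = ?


P(no diamonds) = (39/52) × (38/51) × (37/50)
= 0.4135

P = 0.4135


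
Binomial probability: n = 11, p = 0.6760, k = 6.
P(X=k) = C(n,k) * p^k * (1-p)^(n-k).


C(11,6) = 462
p^6 = 0.095429
(1-p)^5 = 0.003570
P = 462 * 0.095429 * 0.003570 = 0.1574

P(X=6) = 0.1574


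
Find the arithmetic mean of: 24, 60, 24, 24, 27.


Sum = 24 + 60 + 24 + 24 + 27 = 159
n = 5
Mean = 159/5 = 31.8000

Mean = 31.8000


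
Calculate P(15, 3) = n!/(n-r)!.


P(15,3) = 15!/12!
= 1307674368000/479001600
= 2730

P(15,3) = 2730


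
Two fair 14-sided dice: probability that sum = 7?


Total outcomes = 14×14 = 196
Favorable (sum = 7): 6
P = 6/196 = 0.0306

P = 0.0306


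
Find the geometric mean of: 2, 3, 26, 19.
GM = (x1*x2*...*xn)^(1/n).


Product = 2 × 3 × 26 × 19 = 2964
GM = 2964^(1/4) = 7.3785

GM = 7.3785


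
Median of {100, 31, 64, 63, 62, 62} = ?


Sorted: 31, 62, 62, 63, 64, 100
n = 6 (even)
Middle values: 62 and 63
Median = (62+63)/2 = 62.5000

Median = 62.5000


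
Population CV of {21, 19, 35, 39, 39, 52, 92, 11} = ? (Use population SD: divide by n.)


Mean = 38.5000
SD = 23.7171
CV = (23.7171/38.5000)*100 = 61.6028%

CV = 61.6028%


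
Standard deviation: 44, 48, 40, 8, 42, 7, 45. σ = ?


Mean = 33.4286
Variance = 274.2449
SD = sqrt(274.2449) = 16.5603

SD = 16.5603


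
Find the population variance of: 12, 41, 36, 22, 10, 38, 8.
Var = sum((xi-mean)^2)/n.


Mean = 23.8571
Squared deviations: 140.5918, 293.8776, 147.4490, 3.4490, 192.0204, 200.0204, 251.4490
Sum = 1228.8571
Variance = 1228.8571/7 = 175.5510

Variance = 175.5510


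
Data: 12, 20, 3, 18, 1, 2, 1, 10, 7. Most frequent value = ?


Frequencies: 1:2, 2:1, 3:1, 7:1, 10:1, 12:1, 18:1, 20:1
Max frequency = 2
Mode = 1

Mode = 1


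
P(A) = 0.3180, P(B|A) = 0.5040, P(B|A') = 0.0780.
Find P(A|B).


P(B) = P(B|A)*P(A) + P(B|A')*P(A')
= 0.5040*0.3180 + 0.0780*0.6820
= 0.160272 + 0.053196 = 0.213468
P(A|B) = 0.160272/0.213468 = 0.7508

P(A|B) = 0.7508


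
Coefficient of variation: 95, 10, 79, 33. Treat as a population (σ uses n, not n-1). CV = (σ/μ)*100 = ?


Mean = 54.2500
SD = 34.2153
CV = (34.2153/54.2500)*100 = 63.0697%

CV = 63.0697%


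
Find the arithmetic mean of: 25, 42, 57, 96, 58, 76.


Sum = 25 + 42 + 57 + 96 + 58 + 76 = 354
n = 6
Mean = 354/6 = 59.0000

Mean = 59.0000


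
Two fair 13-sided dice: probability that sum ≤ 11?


Total outcomes = 13×13 = 169
Favorable (sum ≤ 11): 55
P = 55/169 = 0.3254

P = 0.3254


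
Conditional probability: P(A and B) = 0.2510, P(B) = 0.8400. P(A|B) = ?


P(A|B) = 0.2510/0.8400 = 0.2988

P(A|B) = 0.2988


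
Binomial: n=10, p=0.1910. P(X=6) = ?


C(10,6) = 210
p^6 = 4.855123e-05
(1-p)^4 = 0.428345
P = 210 * 4.855123e-05 * 0.428345 = 0.0044

P(X=6) = 0.0044


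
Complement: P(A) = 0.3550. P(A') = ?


P(not A) = 1 - 0.3550 = 0.6450

P(not A) = 0.6450


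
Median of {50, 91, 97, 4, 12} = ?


Sorted: 4, 12, 50, 91, 97
n = 5 (odd)
Middle value = 50

Median = 50


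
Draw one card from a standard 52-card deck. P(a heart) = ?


13 hearts in 52 cards
P = 13/52 = 0.2500

P = 0.2500


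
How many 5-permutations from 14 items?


P(14,5) = 14!/9!
= 87178291200/362880
= 240240

P(14,5) = 240240


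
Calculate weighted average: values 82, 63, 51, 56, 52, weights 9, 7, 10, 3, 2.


Numerator = 82*9 + 63*7 + 51*10 + 56*3 + 52*2 = 1961
Denominator = 9 + 7 + 10 + 3 + 2 = 31
WM = 1961/31 = 63.2581

WM = 63.2581


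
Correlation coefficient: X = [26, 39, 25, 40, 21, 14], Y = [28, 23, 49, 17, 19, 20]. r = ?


Mean X = 27.5000, Mean Y = 26.0000
SD X = 9.322911, SD Y = 10.862780
Cov = -13.500000
r = -13.500000/(9.322911*10.862780) = -0.1333

r = -0.1333


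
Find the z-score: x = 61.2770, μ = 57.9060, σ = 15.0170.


z = (61.2770 - 57.9060)/15.0170
= 3.3710/15.0170
= 0.2245

z = 0.2245


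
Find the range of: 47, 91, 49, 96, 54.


Max = 96, Min = 47
Range = 96 - 47 = 49

Range = 49


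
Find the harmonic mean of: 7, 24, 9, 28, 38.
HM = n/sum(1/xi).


Sum of reciprocals = 1/7 + 1/24 + 1/9 + 1/28 + 1/38 = 0.357665
HM = 5/0.357665 = 13.9796

HM = 13.9796


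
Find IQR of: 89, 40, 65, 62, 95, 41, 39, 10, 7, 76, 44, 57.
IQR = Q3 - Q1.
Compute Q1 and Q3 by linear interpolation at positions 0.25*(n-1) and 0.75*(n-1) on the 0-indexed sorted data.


Sorted: 7, 10, 39, 40, 41, 44, 57, 62, 65, 76, 89, 95
Q1 (25th %ile) = 39.7500
Q3 (75th %ile) = 67.7500
IQR = 67.7500 - 39.7500 = 28.0000

IQR = 28.0000


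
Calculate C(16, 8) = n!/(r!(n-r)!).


C(16,8) = 16!/(8! × 8!)
= 20922789888000/(40320 × 40320)
= 12870

C(16,8) = 12870


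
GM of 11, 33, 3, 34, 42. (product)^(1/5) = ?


Product = 11 × 33 × 3 × 34 × 42 = 1555092
GM = 1555092^(1/5) = 17.3122

GM = 17.3122


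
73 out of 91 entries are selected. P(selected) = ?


P = 73/91 = 0.8022

P = 0.8022


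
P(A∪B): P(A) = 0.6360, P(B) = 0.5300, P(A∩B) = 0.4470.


P(A∪B) = 0.6360 + 0.5300 - 0.4470
= 1.1660 - 0.4470
= 0.7190

P(A∪B) = 0.7190


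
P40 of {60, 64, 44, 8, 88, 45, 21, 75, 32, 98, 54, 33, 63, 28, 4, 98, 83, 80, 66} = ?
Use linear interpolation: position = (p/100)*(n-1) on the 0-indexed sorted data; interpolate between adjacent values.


Sorted: 4, 8, 21, 28, 32, 33, 44, 45, 54, 60, 63, 64, 66, 75, 80, 83, 88, 98, 98
n = 19
Index = 40/100 * 18 = 7.2000
Lower = data[7] = 45, Upper = data[8] = 54
P40 = 45 + 0.2000*(9) = 46.8000

P40 = 46.8000


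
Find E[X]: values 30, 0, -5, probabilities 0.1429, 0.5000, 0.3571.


E[X] = 30*0.1429 + 0*0.5000 - 5*0.3571
= 4.2870 + 0 - 1.7855
= 2.5015

E[X] = 2.5015


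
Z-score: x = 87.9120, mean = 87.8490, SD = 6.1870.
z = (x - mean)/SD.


z = (87.9120 - 87.8490)/6.1870
= 0.0630/6.1870
= 0.0102

z = 0.0102


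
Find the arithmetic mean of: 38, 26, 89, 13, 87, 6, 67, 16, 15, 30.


Sum = 38 + 26 + 89 + 13 + 87 + 6 + 67 + 16 + 15 + 30 = 387
n = 10
Mean = 387/10 = 38.7000

Mean = 38.7000


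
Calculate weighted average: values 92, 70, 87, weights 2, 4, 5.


Numerator = 92*2 + 70*4 + 87*5 = 899
Denominator = 2 + 4 + 5 = 11
WM = 899/11 = 81.7273

WM = 81.7273


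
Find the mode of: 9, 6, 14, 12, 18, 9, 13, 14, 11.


Frequencies: 6:1, 9:2, 11:1, 12:1, 13:1, 14:2, 18:1
Max frequency = 2
Mode = 9, 14

Mode = 9, 14


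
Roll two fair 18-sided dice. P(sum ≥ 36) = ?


Total outcomes = 18×18 = 324
Favorable (sum ≥ 36): 1
P = 1/324 = 0.0031

P = 0.0031


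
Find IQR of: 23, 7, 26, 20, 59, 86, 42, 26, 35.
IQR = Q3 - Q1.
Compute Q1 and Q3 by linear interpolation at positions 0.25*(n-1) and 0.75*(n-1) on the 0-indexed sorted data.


Sorted: 7, 20, 23, 26, 26, 35, 42, 59, 86
Q1 (25th %ile) = 23.0000
Q3 (75th %ile) = 42.0000
IQR = 42.0000 - 23.0000 = 19.0000

IQR = 19.0000


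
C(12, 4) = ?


C(12,4) = 12!/(4! × 8!)
= 479001600/(24 × 40320)
= 495

C(12,4) = 495


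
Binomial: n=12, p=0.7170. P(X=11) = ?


C(12,11) = 12
p^11 = 0.025746
(1-p)^1 = 0.283000
P = 12 * 0.025746 * 0.283000 = 0.0874

P(X=11) = 0.0874


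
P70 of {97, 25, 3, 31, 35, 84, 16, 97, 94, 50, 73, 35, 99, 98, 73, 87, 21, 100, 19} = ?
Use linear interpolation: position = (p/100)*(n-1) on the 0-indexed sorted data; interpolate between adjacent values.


Sorted: 3, 16, 19, 21, 25, 31, 35, 35, 50, 73, 73, 84, 87, 94, 97, 97, 98, 99, 100
n = 19
Index = 70/100 * 18 = 12.6000
Lower = data[12] = 87, Upper = data[13] = 94
P70 = 87 + 0.6000*(7) = 91.2000

P70 = 91.2000


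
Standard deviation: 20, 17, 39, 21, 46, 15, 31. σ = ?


Mean = 27.0000
Variance = 121.4286
SD = sqrt(121.4286) = 11.0195

SD = 11.0195


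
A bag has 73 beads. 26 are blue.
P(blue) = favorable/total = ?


P = 26/73 = 0.3562

P = 0.3562


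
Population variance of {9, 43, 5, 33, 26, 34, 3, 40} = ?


Mean = 24.1250
Squared deviations: 228.7656, 356.2656, 365.7656, 78.7656, 3.5156, 97.5156, 446.2656, 252.0156
Sum = 1828.8750
Variance = 1828.8750/8 = 228.6094

Variance = 228.6094


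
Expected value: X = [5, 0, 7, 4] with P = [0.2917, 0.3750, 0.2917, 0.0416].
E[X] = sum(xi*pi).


E[X] = 5*0.2917 + 0*0.3750 + 7*0.2917 + 4*0.0416
= 1.4585 + 0 + 2.0419 + 0.1664
= 3.6668

E[X] = 3.6668


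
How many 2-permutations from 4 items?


P(4,2) = 4!/2!
= 24/2
= 12

P(4,2) = 12


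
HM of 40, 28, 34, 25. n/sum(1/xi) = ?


Sum of reciprocals = 1/40 + 1/28 + 1/34 + 1/25 = 0.130126
HM = 4/0.130126 = 30.7394

HM = 30.7394


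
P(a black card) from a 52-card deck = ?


26 black cards in 52 cards
P = 26/52 = 0.5000

P = 0.5000


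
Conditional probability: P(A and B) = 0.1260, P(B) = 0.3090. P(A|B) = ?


P(A|B) = 0.1260/0.3090 = 0.4078

P(A|B) = 0.4078


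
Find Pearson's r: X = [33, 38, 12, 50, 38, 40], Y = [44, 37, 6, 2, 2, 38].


Mean X = 35.1667, Mean Y = 21.5000
SD X = 11.553018, SD Y = 18.346208
Cov = 14.916667
r = 14.916667/(11.553018*18.346208) = 0.0704

r = 0.0704


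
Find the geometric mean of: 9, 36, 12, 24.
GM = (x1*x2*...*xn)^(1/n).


Product = 9 × 36 × 12 × 24 = 93312
GM = 93312^(1/4) = 17.4777

GM = 17.4777


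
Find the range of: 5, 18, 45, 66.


Max = 66, Min = 5
Range = 66 - 5 = 61

Range = 61


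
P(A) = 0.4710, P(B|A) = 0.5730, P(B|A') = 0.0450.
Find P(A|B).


P(B) = P(B|A)*P(A) + P(B|A')*P(A')
= 0.5730*0.4710 + 0.0450*0.5290
= 0.269883 + 0.023805 = 0.293688
P(A|B) = 0.269883/0.293688 = 0.9189

P(A|B) = 0.9189


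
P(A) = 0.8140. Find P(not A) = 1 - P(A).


P(not A) = 1 - 0.8140 = 0.1860

P(not A) = 0.1860


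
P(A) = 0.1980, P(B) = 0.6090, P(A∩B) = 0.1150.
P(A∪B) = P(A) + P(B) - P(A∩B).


P(A∪B) = 0.1980 + 0.6090 - 0.1150
= 0.8070 - 0.1150
= 0.6920

P(A∪B) = 0.6920


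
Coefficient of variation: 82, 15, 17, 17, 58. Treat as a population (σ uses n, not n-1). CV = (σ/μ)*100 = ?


Mean = 37.8000
SD = 27.3744
CV = (27.3744/37.8000)*100 = 72.4192%

CV = 72.4192%


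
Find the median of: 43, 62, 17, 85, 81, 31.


Sorted: 17, 31, 43, 62, 81, 85
n = 6 (even)
Middle values: 43 and 62
Median = (43+62)/2 = 52.5000

Median = 52.5000


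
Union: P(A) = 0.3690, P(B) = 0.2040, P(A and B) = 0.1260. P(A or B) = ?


P(A∪B) = 0.3690 + 0.2040 - 0.1260
= 0.5730 - 0.1260
= 0.4470

P(A∪B) = 0.4470


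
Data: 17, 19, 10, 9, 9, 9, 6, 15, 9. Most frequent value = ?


Frequencies: 6:1, 9:4, 10:1, 15:1, 17:1, 19:1
Max frequency = 4
Mode = 9

Mode = 9


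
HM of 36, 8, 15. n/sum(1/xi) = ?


Sum of reciprocals = 1/36 + 1/8 + 1/15 = 0.219444
HM = 3/0.219444 = 13.6709

HM = 13.6709


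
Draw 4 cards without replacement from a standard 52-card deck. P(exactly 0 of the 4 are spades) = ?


Hypergeometric: P(X=0) = C(13,0)·C(39,4) / C(52,4)
= 1 × 82251 / 270725
= 82251/270725 = 0.3038

P = 0.3038


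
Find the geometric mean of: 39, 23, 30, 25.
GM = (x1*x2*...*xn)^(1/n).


Product = 39 × 23 × 30 × 25 = 672750
GM = 672750^(1/4) = 28.6394

GM = 28.6394


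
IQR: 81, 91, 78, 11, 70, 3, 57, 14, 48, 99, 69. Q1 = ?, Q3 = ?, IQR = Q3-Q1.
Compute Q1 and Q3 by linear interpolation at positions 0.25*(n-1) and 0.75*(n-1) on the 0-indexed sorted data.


Sorted: 3, 11, 14, 48, 57, 69, 70, 78, 81, 91, 99
Q1 (25th %ile) = 31.0000
Q3 (75th %ile) = 79.5000
IQR = 79.5000 - 31.0000 = 48.5000

IQR = 48.5000


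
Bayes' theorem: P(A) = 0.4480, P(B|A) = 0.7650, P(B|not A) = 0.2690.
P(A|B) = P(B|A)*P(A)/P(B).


P(B) = P(B|A)*P(A) + P(B|A')*P(A')
= 0.7650*0.4480 + 0.2690*0.5520
= 0.342720 + 0.148488 = 0.491208
P(A|B) = 0.342720/0.491208 = 0.6977

P(A|B) = 0.6977


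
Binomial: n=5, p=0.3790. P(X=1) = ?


C(5,1) = 5
p^1 = 0.379000
(1-p)^4 = 0.148719
P = 5 * 0.379000 * 0.148719 = 0.2818

P(X=1) = 0.2818


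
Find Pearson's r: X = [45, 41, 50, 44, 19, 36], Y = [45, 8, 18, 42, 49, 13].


Mean X = 39.1667, Mean Y = 29.1667
SD X = 9.956851, SD Y = 16.547071
Cov = -59.027778
r = -59.027778/(9.956851*16.547071) = -0.3583

r = -0.3583


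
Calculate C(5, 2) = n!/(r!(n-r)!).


C(5,2) = 5!/(2! × 3!)
= 120/(2 × 6)
= 10

C(5,2) = 10


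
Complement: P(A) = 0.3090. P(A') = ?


P(not A) = 1 - 0.3090 = 0.6910

P(not A) = 0.6910


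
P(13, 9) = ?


P(13,9) = 13!/4!
= 6227020800/24
= 259459200

P(13,9) = 259459200


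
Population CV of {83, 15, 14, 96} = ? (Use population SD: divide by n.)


Mean = 52.0000
SD = 37.7823
CV = (37.7823/52.0000)*100 = 72.6582%

CV = 72.6582%


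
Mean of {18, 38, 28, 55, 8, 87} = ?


Sum = 18 + 38 + 28 + 55 + 8 + 87 = 234
n = 6
Mean = 234/6 = 39.0000

Mean = 39.0000


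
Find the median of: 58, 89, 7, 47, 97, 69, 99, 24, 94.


Sorted: 7, 24, 47, 58, 69, 89, 94, 97, 99
n = 9 (odd)
Middle value = 69

Median = 69


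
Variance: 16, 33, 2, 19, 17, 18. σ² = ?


Mean = 17.5000
Squared deviations: 2.2500, 240.2500, 240.2500, 2.2500, 0.2500, 0.2500
Sum = 485.5000
Variance = 485.5000/6 = 80.9167

Variance = 80.9167


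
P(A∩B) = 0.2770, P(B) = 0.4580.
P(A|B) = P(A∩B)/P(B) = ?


P(A|B) = 0.2770/0.4580 = 0.6048

P(A|B) = 0.6048


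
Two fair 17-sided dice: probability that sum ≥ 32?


Total outcomes = 17×17 = 289
Favorable (sum ≥ 32): 6
P = 6/289 = 0.0208

P = 0.0208


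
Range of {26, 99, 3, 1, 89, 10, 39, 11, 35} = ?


Max = 99, Min = 1
Range = 99 - 1 = 98

Range = 98


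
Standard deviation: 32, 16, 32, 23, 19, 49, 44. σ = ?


Mean = 30.7143
Variance = 132.4898
SD = sqrt(132.4898) = 11.5104

SD = 11.5104


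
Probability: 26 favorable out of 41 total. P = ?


P = 26/41 = 0.6341

P = 0.6341


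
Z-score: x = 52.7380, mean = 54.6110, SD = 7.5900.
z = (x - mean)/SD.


z = (52.7380 - 54.6110)/7.5900
= -1.8730/7.5900
= -0.2468

z = -0.2468


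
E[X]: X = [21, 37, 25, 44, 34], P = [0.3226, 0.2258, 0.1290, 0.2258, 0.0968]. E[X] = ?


E[X] = 21*0.3226 + 37*0.2258 + 25*0.1290 + 44*0.2258 + 34*0.0968
= 6.7746 + 8.3546 + 3.2250 + 9.9352 + 3.2912
= 31.5806

E[X] = 31.5806


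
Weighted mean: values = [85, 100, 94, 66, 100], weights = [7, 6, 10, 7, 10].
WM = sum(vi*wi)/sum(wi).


Numerator = 85*7 + 100*6 + 94*10 + 66*7 + 100*10 = 3597
Denominator = 7 + 6 + 10 + 7 + 10 = 40
WM = 3597/40 = 89.9250

WM = 89.9250


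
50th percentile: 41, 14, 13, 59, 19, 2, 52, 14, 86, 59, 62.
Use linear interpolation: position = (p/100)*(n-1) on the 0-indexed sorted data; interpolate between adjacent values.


Sorted: 2, 13, 14, 14, 19, 41, 52, 59, 59, 62, 86
n = 11
Index = 50/100 * 10 = 5.0000
Lower = data[5] = 41, Upper = data[6] = 52
P50 = 41 + 0*(11) = 41.0000

P50 = 41.0000


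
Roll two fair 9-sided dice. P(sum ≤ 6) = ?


Total outcomes = 9×9 = 81
Favorable (sum ≤ 6): 15
P = 15/81 = 0.1852

P = 0.1852


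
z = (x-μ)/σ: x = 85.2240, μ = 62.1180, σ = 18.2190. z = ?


z = (85.2240 - 62.1180)/18.2190
= 23.1060/18.2190
= 1.2682

z = 1.2682


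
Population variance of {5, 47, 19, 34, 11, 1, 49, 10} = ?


Mean = 22.0000
Squared deviations: 289.0000, 625.0000, 9.0000, 144.0000, 121.0000, 441.0000, 729.0000, 144.0000
Sum = 2502.0000
Variance = 2502.0000/8 = 312.7500

Variance = 312.7500


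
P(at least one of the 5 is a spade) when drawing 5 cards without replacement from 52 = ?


P(at least one) = 1 - P(none)
P(none) = (39/52) × (38/51) × (37/50) × (36/49) × (35/48) = 0.221534
P(at least one) = 1 - 0.221534 = 0.7785

P = 0.7785


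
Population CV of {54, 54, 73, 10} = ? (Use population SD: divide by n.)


Mean = 47.7500
SD = 23.1341
CV = (23.1341/47.7500)*100 = 48.4484%

CV = 48.4484%


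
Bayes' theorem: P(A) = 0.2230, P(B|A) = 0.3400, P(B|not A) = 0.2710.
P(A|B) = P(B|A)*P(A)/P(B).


P(B) = P(B|A)*P(A) + P(B|A')*P(A')
= 0.3400*0.2230 + 0.2710*0.7770
= 0.075820 + 0.210567 = 0.286387
P(A|B) = 0.075820/0.286387 = 0.2647

P(A|B) = 0.2647


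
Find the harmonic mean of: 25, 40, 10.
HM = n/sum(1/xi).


Sum of reciprocals = 1/25 + 1/40 + 1/10 = 0.165000
HM = 3/0.165000 = 18.1818

HM = 18.1818


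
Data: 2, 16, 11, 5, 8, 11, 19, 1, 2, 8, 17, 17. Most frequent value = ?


Frequencies: 1:1, 2:2, 5:1, 8:2, 11:2, 16:1, 17:2, 19:1
Max frequency = 2
Mode = 2, 8, 11, 17

Mode = 2, 8, 11, 17


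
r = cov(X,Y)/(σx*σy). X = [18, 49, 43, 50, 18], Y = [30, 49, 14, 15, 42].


Mean X = 35.6000, Mean Y = 30.0000
SD X = 14.568459, SD Y = 14.042792
Cov = -58.200000
r = -58.200000/(14.568459*14.042792) = -0.2845

r = -0.2845


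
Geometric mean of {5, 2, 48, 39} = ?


Product = 5 × 2 × 48 × 39 = 18720
GM = 18720^(1/4) = 11.6971

GM = 11.6971


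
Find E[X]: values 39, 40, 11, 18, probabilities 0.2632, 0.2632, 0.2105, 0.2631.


E[X] = 39*0.2632 + 40*0.2632 + 11*0.2105 + 18*0.2631
= 10.2648 + 10.5280 + 2.3155 + 4.7358
= 27.8441

E[X] = 27.8441


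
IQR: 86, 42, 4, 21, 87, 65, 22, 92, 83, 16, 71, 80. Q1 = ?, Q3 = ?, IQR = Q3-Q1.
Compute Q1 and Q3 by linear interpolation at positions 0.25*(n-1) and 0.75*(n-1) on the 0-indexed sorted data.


Sorted: 4, 16, 21, 22, 42, 65, 71, 80, 83, 86, 87, 92
Q1 (25th %ile) = 21.7500
Q3 (75th %ile) = 83.7500
IQR = 83.7500 - 21.7500 = 62.0000

IQR = 62.0000


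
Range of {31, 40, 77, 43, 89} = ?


Max = 89, Min = 31
Range = 89 - 31 = 58

Range = 58


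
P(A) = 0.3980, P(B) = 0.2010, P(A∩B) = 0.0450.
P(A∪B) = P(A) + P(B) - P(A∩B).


P(A∪B) = 0.3980 + 0.2010 - 0.0450
= 0.5990 - 0.0450
= 0.5540

P(A∪B) = 0.5540


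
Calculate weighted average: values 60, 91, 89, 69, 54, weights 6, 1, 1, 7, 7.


Numerator = 60*6 + 91*1 + 89*1 + 69*7 + 54*7 = 1401
Denominator = 6 + 1 + 1 + 7 + 7 = 22
WM = 1401/22 = 63.6818

WM = 63.6818


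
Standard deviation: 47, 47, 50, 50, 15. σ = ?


Mean = 41.8000
Variance = 181.3600
SD = sqrt(181.3600) = 13.4670

SD = 13.4670
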